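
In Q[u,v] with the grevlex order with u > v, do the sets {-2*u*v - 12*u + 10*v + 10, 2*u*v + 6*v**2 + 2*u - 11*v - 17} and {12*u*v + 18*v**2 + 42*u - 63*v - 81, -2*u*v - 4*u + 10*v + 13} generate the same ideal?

No, the ideals differ.

For a fixed monomial order, each ideal has a unique reduced Gröbner basis; comparing bases decides equality.
Buchberger on the first generating set:
f_1 = -2*u*v - 12*u + 10*v + 10, LT = u*v.
f_2 = 2*u*v + 6*v**2 + 2*u - 11*v - 17, LT = u*v.

S(f_1,f_2): lcm = u*v. S = -3*v**2 + 5*u + 1/2*v + 7/2.
  leading term v**2: no divisor's leading term divides it; move -3*v**2 to the remainder.
  leading term u: no divisor's leading term divides it; move 5*u to the remainder.
  leading term v: no divisor's leading term divides it; move 1/2*v to the remainder.
  leading term 1: no divisor's leading term divides it; move 7/2 to the remainder.
  remainder -3*v**2 + 5*u + 1/2*v + 7/2 ≠ 0; add g_3 = -3*v**2 + 5*u + 1/2*v + 7/2 to the basis.

S(f_1,g_3): lcm = u*v**2. S = 5/3*u**2 + 37/6*u*v - 5*v**2 + 7/6*u - 5*v.
  leading term u**2: no divisor's leading term divides it; move 5/3*u**2 to the remainder.
  leading term u*v: subtract (-37/12)·f_1 from 37/6*u*v - 5*v**2 + 7/6*u - 5*v → -5*v**2 - 215/6*u + 155/6*v + 185/6
  leading term v**2: subtract (5/3)·g_3 from -5*v**2 - 215/6*u + 155/6*v + 185/6 → -265/6*u + 25*v + 25
  leading term u: no divisor's leading term divides it; move -265/6*u to the remainder.
  leading term v: no divisor's leading term divides it; move 25*v to the remainder.
  leading term 1: no divisor's leading term divides it; move 25 to the remainder.
  remainder 5/3*u**2 - 265/6*u + 25*v + 25 ≠ 0; add g_4 = 5/3*u**2 - 265/6*u + 25*v + 25 to the basis.

The other S-polynomials (S(f_2,g_3), S(f_1,g_4), S(f_2,g_4), S(g_3,g_4)) all reduce to 0 modulo the current basis, so we have a Gröbner basis.
Inter-reduce: drop elements whose leading term is divisible by another's, tail-reduce, and make monic.
Reduced Gröbner basis: {u**2 - 53/2*u + 15*v + 15, u*v + 6*u - 5*v - 5, v**2 - 5/3*u - 1/6*v - 7/6}.

Buchberger on the second generating set:
h_1 = 12*u*v + 18*v**2 + 42*u - 63*v - 81, LT = u*v.
h_2 = -2*u*v - 4*u + 10*v + 13, LT = u*v.

S(h_1,h_2): lcm = u*v. S = 3/2*v**2 + 3/2*u - 1/4*v - 1/4.
  leading term v**2: no divisor's leading term divides it; move 3/2*v**2 to the remainder.
  leading term u: no divisor's leading term divides it; move 3/2*u to the remainder.
  leading term v: no divisor's leading term divides it; move -1/4*v to the remainder.
  leading term 1: no divisor's leading term divides it; move -1/4 to the remainder.
  remainder 3/2*v**2 + 3/2*u - 1/4*v - 1/4 ≠ 0; add k_3 = 3/2*v**2 + 3/2*u - 1/4*v - 1/4 to the basis.

S(h_1,k_3): lcm = u*v**2. S = 3/2*v**3 - u**2 + 11/3*u*v - 21/4*v**2 + 1/6*u - 27/4*v.
  leading term v**3: subtract (v)·k_3 from 3/2*v**3 - u**2 + 11/3*u*v - 21/4*v**2 + 1/6*u - 27/4*v → -u**2 + 13/6*u*v - 5*v**2 + 1/6*u - 13/2*v
  leading term u**2: no divisor's leading term divides it; move -u**2 to the remainder.
  leading term u*v: subtract (13/72)·h_1 from 13/6*u*v - 5*v**2 + 1/6*u - 13/2*v → -33/4*v**2 - 89/12*u + 39/8*v + 117/8
  leading term v**2: subtract (-11/2)·k_3 from -33/4*v**2 - 89/12*u + 39/8*v + 117/8 → 5/6*u + 7/2*v + 53/4
  leading term u: no divisor's leading term divides it; move 5/6*u to the remainder.
  leading term v: no divisor's leading term divides it; move 7/2*v to the remainder.
  leading term 1: no divisor's leading term divides it; move 53/4 to the remainder.
  remainder -u**2 + 5/6*u + 7/2*v + 53/4 ≠ 0; add k_4 = -u**2 + 5/6*u + 7/2*v + 53/4 to the basis.

The other S-polynomials (S(h_2,k_3), S(h_1,k_4), S(h_2,k_4), S(k_3,k_4)) all reduce to 0 modulo the current basis, so we have a Gröbner basis.
Inter-reduce: drop elements whose leading term is divisible by another's, tail-reduce, and make monic.
Reduced Gröbner basis: {u**2 - 5/6*u - 7/2*v - 53/4, u*v + 2*u - 5*v - 13/2, v**2 + u - 1/6*v - 1/6}.

The bases are distinct; the ideals are different.
The same test decides containment: I ⊆ J iff every generator of I reduces to 0 modulo a Gröbner basis of J.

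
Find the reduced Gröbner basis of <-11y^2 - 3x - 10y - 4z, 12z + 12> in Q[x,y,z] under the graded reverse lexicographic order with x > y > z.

f_1 = -11y^2 - 3x - 10y - 4z, LT = y^2.
f_2 = 12z + 12, LT = z.

The S-polynomials (S(f_1,f_2)) all reduce to 0 modulo the current basis, so we have a Gröbner basis.

G = {y^2 + 3/11x + 10/11y - 4/11, z + 1}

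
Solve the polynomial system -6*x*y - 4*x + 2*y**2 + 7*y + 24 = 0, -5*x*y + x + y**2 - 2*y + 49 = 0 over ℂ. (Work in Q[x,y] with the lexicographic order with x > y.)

Compute a lex Gröbner basis by Buchberger's algorithm.
f_1 = -6*x*y - 4*x + 2*y**2 + 7*y + 24, LT = x*y.
f_2 = -5*x*y + x + y**2 - 2*y + 49, LT = x*y.

S(f_1,f_2): lcm = x*y. S = 13/15*x - 2/15*y**2 - 47/30*y + 29/5.
  leading term x: no divisor's leading term divides it; move 13/15*x to the remainder.
  leading term y**2: no divisor's leading term divides it; move -2/15*y**2 to the remainder.
  leading term y: no divisor's leading term divides it; move -47/30*y to the remainder.
  leading term 1: no divisor's leading term divides it; move 29/5 to the remainder.
  remainder 13/15*x - 2/15*y**2 - 47/30*y + 29/5 ≠ 0; add h_3 = 13/15*x - 2/15*y**2 - 47/30*y + 29/5 to the basis.

S(f_1,h_3): lcm = x*y. S = 2/3*x + 2/13*y**3 + 115/78*y**2 - 613/78*y - 4.
  leading term x: subtract (10/13)·h_3 from 2/3*x + 2/13*y**3 + 115/78*y**2 - 613/78*y - 4 → 2/13*y**3 + 41/26*y**2 - 173/26*y - 110/13
  leading term y**3: no divisor's leading term divides it; move 2/13*y**3 to the remainder.
  leading term y**2: no divisor's leading term divides it; move 41/26*y**2 to the remainder.
  leading term y: no divisor's leading term divides it; move -173/26*y to the remainder.
  leading term 1: no divisor's leading term divides it; move -110/13 to the remainder.
  remainder 2/13*y**3 + 41/26*y**2 - 173/26*y - 110/13 ≠ 0; add h_4 = 2/13*y**3 + 41/26*y**2 - 173/26*y - 110/13 to the basis.

The other S-polynomials (S(f_2,h_3), S(f_1,h_4), S(f_2,h_4), S(h_3,h_4)) all reduce to 0 modulo the current basis, so we have a Gröbner basis.
Inter-reduce: drop elements whose leading term is divisible by another's, tail-reduce, and make monic.
Reduced Gröbner basis: {x - 2/13*y**2 - 47/26*y + 87/13, y**3 + 41/4*y**2 - 173/4*y - 55}.

From the last basis element, y**3 + 41/4*y**2 - 173/4*y - 55 = 0, so y takes values in {4, -57/8 - sqrt(2369)/8, -57/8 + sqrt(2369)/8}. Each choice, substituted upward through the basis, yields the corresponding point(s) of the solution set.
  y = 4: the earlier basis element becomes x - 3 = 0, giving x = 3 — point (3, 4).
  y = -57/8 - sqrt(2369)/8: the earlier basis element becomes x - 5*sqrt(2369)/104 + 631/104 = 0, giving x = -631/104 + 5*sqrt(2369)/104 — point (-631/104 + 5*sqrt(2369)/104, -57/8 - sqrt(2369)/8).
  y = -57/8 + sqrt(2369)/8: the earlier basis element becomes x + 5*sqrt(2369)/104 + 631/104 = 0, giving x = -631/104 - 5*sqrt(2369)/104 — point (-631/104 - 5*sqrt(2369)/104, -57/8 + sqrt(2369)/8).
Each listed point satisfies every original equation (direct substitution).

{(3, 4), (-631/104 + 5*sqrt(2369)/104, -57/8 - sqrt(2369)/8), (-631/104 - 5*sqrt(2369)/104, -57/8 + sqrt(2369)/8)}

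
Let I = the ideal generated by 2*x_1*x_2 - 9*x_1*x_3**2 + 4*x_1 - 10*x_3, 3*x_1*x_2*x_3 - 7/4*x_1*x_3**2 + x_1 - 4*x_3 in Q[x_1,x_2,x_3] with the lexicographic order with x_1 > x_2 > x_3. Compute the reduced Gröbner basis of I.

f_1 = 2*x_1*x_2 - 9*x_1*x_3**2 + 4*x_1 - 10*x_3, LT = x_1*x_2.
f_2 = 3*x_1*x_2*x_3 - 7/4*x_1*x_3**2 + x_1 - 4*x_3, LT = x_1*x_2*x_3.

S(f_1,f_2): lcm = x_1*x_2*x_3. S = -9/2*x_1*x_3**3 + 7/12*x_1*x_3**2 + 2*x_1*x_3 - 1/3*x_1 - 5*x_3**2 + 4/3*x_3.
  leading term x_1*x_3**3: no divisor's leading term divides it; move -9/2*x_1*x_3**3 to the remainder.
  leading term x_1*x_3**2: no divisor's leading term divides it; move 7/12*x_1*x_3**2 to the remainder.
  leading term x_1*x_3: no divisor's leading term divides it; move 2*x_1*x_3 to the remainder.
  leading term x_1: no divisor's leading term divides it; move -1/3*x_1 to the remainder.
  leading term x_3**2: no divisor's leading term divides it; move -5*x_3**2 to the remainder.
  leading term x_3: no divisor's leading term divides it; move 4/3*x_3 to the remainder.
  remainder -9/2*x_1*x_3**3 + 7/12*x_1*x_3**2 + 2*x_1*x_3 - 1/3*x_1 - 5*x_3**2 + 4/3*x_3 ≠ 0; add g_3 = -9/2*x_1*x_3**3 + 7/12*x_1*x_3**2 + 2*x_1*x_3 - 1/3*x_1 - 5*x_3**2 + 4/3*x_3 to the basis.

S(f_1,g_3): lcm = x_1*x_2*x_3**3. S = 7/54*x_1*x_2*x_3**2 + 4/9*x_1*x_2*x_3 - 2/27*x_1*x_2 - 9/2*x_1*x_3**5 + 2*x_1*x_3**3 - 10/9*x_2*x_3**2 + 8/27*x_2*x_3 - 5*x_3**4.
  leading term x_1*x_2*x_3**2: subtract (7/108*x_3**2)·f_1 from 7/54*x_1*x_2*x_3**2 + 4/9*x_1*x_2*x_3 - 2/27*x_1*x_2 - 9/2*x_1*x_3**5 + 2*x_1*x_3**3 - 10/9*x_2*x_3**2 + 8/27*x_2*x_3 - 5*x_3**4 → 4/9*x_1*x_2*x_3 - 2/27*x_1*x_2 - 9/2*x_1*x_3**5 + 7/12*x_1*x_3**4 + 2*x_1*x_3**3 - 7/27*x_1*x_3**2 - 10/9*x_2*x_3**2 + 8/27*x_2*x_3 - 5*x_3**4 + 35/54*x_3**3
  leading term x_1*x_2*x_3: subtract (2/9*x_3)·f_1 from 4/9*x_1*x_2*x_3 - 2/27*x_1*x_2 - 9/2*x_1*x_3**5 + 7/12*x_1*x_3**4 + 2*x_1*x_3**3 - 7/27*x_1*x_3**2 - 10/9*x_2*x_3**2 + 8/27*x_2*x_3 - 5*x_3**4 + 35/54*x_3**3 → -2/27*x_1*x_2 - 9/2*x_1*x_3**5 + 7/12*x_1*x_3**4 + 4*x_1*x_3**3 - 7/27*x_1*x_3**2 - 8/9*x_1*x_3 - 10/9*x_2*x_3**2 + 8/27*x_2*x_3 - 5*x_3**4 + 35/54*x_3**3 + 20/9*x_3**2
  leading term x_1*x_2: subtract (-1/27)·f_1 from -2/27*x_1*x_2 - 9/2*x_1*x_3**5 + 7/12*x_1*x_3**4 + 4*x_1*x_3**3 - 7/27*x_1*x_3**2 - 8/9*x_1*x_3 - 10/9*x_2*x_3**2 + 8/27*x_2*x_3 - 5*x_3**4 + 35/54*x_3**3 + 20/9*x_3**2 → -9/2*x_1*x_3**5 + 7/12*x_1*x_3**4 + 4*x_1*x_3**3 - 16/27*x_1*x_3**2 - 8/9*x_1*x_3 + 4/27*x_1 - 10/9*x_2*x_3**2 + 8/27*x_2*x_3 - 5*x_3**4 + 35/54*x_3**3 + 20/9*x_3**2 - 10/27*x_3
  leading term x_1*x_3**5: subtract (x_3**2)·g_3 from -9/2*x_1*x_3**5 + 7/12*x_1*x_3**4 + 4*x_1*x_3**3 - 16/27*x_1*x_3**2 - 8/9*x_1*x_3 + 4/27*x_1 - 10/9*x_2*x_3**2 + 8/27*x_2*x_3 - 5*x_3**4 + 35/54*x_3**3 + 20/9*x_3**2 - 10/27*x_3 → 2*x_1*x_3**3 - 7/27*x_1*x_3**2 - 8/9*x_1*x_3 + 4/27*x_1 - 10/9*x_2*x_3**2 + 8/27*x_2*x_3 - 37/54*x_3**3 + 20/9*x_3**2 - 10/27*x_3
  leading term x_1*x_3**3: subtract (-4/9)·g_3 from 2*x_1*x_3**3 - 7/27*x_1*x_3**2 - 8/9*x_1*x_3 + 4/27*x_1 - 10/9*x_2*x_3**2 + 8/27*x_2*x_3 - 37/54*x_3**3 + 20/9*x_3**2 - 10/27*x_3 → -10/9*x_2*x_3**2 + 8/27*x_2*x_3 - 37/54*x_3**3 + 2/9*x_3
  leading term x_2*x_3**2: no divisor's leading term divides it; move -10/9*x_2*x_3**2 to the remainder.
  leading term x_2*x_3: no divisor's leading term divides it; move 8/27*x_2*x_3 to the remainder.
  leading term x_3**3: no divisor's leading term divides it; move -37/54*x_3**3 to the remainder.
  leading term x_3: no divisor's leading term divides it; move 2/9*x_3 to the remainder.
  remainder -10/9*x_2*x_3**2 + 8/27*x_2*x_3 - 37/54*x_3**3 + 2/9*x_3 ≠ 0; add g_4 = -10/9*x_2*x_3**2 + 8/27*x_2*x_3 - 37/54*x_3**3 + 2/9*x_3 to the basis.

S(f_2,g_3): lcm = x_1*x_2*x_3**3. S = 7/54*x_1*x_2*x_3**2 + 4/9*x_1*x_2*x_3 - 2/27*x_1*x_2 - 7/12*x_1*x_3**4 + 1/3*x_1*x_3**2 - 10/9*x_2*x_3**2 + 8/27*x_2*x_3 - 4/3*x_3**3.
  leading term x_1*x_2*x_3**2: subtract (7/108*x_3**2)·f_1 from 7/54*x_1*x_2*x_3**2 + 4/9*x_1*x_2*x_3 - 2/27*x_1*x_2 - 7/12*x_1*x_3**4 + 1/3*x_1*x_3**2 - 10/9*x_2*x_3**2 + 8/27*x_2*x_3 - 4/3*x_3**3 → 4/9*x_1*x_2*x_3 - 2/27*x_1*x_2 + 2/27*x_1*x_3**2 - 10/9*x_2*x_3**2 + 8/27*x_2*x_3 - 37/54*x_3**3
  leading term x_1*x_2*x_3: subtract (2/9*x_3)·f_1 from 4/9*x_1*x_2*x_3 - 2/27*x_1*x_2 + 2/27*x_1*x_3**2 - 10/9*x_2*x_3**2 + 8/27*x_2*x_3 - 37/54*x_3**3 → -2/27*x_1*x_2 + 2*x_1*x_3**3 + 2/27*x_1*x_3**2 - 8/9*x_1*x_3 - 10/9*x_2*x_3**2 + 8/27*x_2*x_3 - 37/54*x_3**3 + 20/9*x_3**2
  leading term x_1*x_2: subtract (-1/27)·f_1 from -2/27*x_1*x_2 + 2*x_1*x_3**3 + 2/27*x_1*x_3**2 - 8/9*x_1*x_3 - 10/9*x_2*x_3**2 + 8/27*x_2*x_3 - 37/54*x_3**3 + 20/9*x_3**2 → 2*x_1*x_3**3 - 7/27*x_1*x_3**2 - 8/9*x_1*x_3 + 4/27*x_1 - 10/9*x_2*x_3**2 + 8/27*x_2*x_3 - 37/54*x_3**3 + 20/9*x_3**2 - 10/27*x_3
  leading term x_1*x_3**3: subtract (-4/9)·g_3 from 2*x_1*x_3**3 - 7/27*x_1*x_3**2 - 8/9*x_1*x_3 + 4/27*x_1 - 10/9*x_2*x_3**2 + 8/27*x_2*x_3 - 37/54*x_3**3 + 20/9*x_3**2 - 10/27*x_3 → -10/9*x_2*x_3**2 + 8/27*x_2*x_3 - 37/54*x_3**3 + 2/9*x_3
  leading term x_2*x_3**2: subtract (1)·g_4 from -10/9*x_2*x_3**2 + 8/27*x_2*x_3 - 37/54*x_3**3 + 2/9*x_3 → 0
  remainder 0.

S(f_1,g_4): lcm = x_1*x_2*x_3**2. S = 4/15*x_1*x_2*x_3 - 9/2*x_1*x_3**4 - 37/60*x_1*x_3**3 + 2*x_1*x_3**2 + 1/5*x_1*x_3 - 5*x_3**3.
  leading term x_1*x_2*x_3: subtract (2/15*x_3)·f_1 from 4/15*x_1*x_2*x_3 - 9/2*x_1*x_3**4 - 37/60*x_1*x_3**3 + 2*x_1*x_3**2 + 1/5*x_1*x_3 - 5*x_3**3 → -9/2*x_1*x_3**4 + 7/12*x_1*x_3**3 + 2*x_1*x_3**2 - 1/3*x_1*x_3 - 5*x_3**3 + 4/3*x_3**2
  leading term x_1*x_3**4: subtract (x_3)·g_3 from -9/2*x_1*x_3**4 + 7/12*x_1*x_3**3 + 2*x_1*x_3**2 - 1/3*x_1*x_3 - 5*x_3**3 + 4/3*x_3**2 → 0
  remainder 0.

S(f_2,g_4): lcm = x_1*x_2*x_3**2. S = 4/15*x_1*x_2*x_3 - 6/5*x_1*x_3**3 + 8/15*x_1*x_3 - 4/3*x_3**2.
  leading term x_1*x_2*x_3: subtract (2/15*x_3)·f_1 from 4/15*x_1*x_2*x_3 - 6/5*x_1*x_3**3 + 8/15*x_1*x_3 - 4/3*x_3**2 → 0
  remainder 0.

S(g_3,g_4): lcm = x_1*x_2*x_3**3. S = 37/270*x_1*x_2*x_3**2 - 4/9*x_1*x_2*x_3 + 2/27*x_1*x_2 - 37/60*x_1*x_3**4 + 1/5*x_1*x_3**2 + 10/9*x_2*x_3**2 - 8/27*x_2*x_3.
  leading term x_1*x_2*x_3**2: subtract (37/540*x_3**2)·f_1 from 37/270*x_1*x_2*x_3**2 - 4/9*x_1*x_2*x_3 + 2/27*x_1*x_2 - 37/60*x_1*x_3**4 + 1/5*x_1*x_3**2 + 10/9*x_2*x_3**2 - 8/27*x_2*x_3 → -4/9*x_1*x_2*x_3 + 2/27*x_1*x_2 - 2/27*x_1*x_3**2 + 10/9*x_2*x_3**2 - 8/27*x_2*x_3 + 37/54*x_3**3
  leading term x_1*x_2*x_3: subtract (-2/9*x_3)·f_1 from -4/9*x_1*x_2*x_3 + 2/27*x_1*x_2 - 2/27*x_1*x_3**2 + 10/9*x_2*x_3**2 - 8/27*x_2*x_3 + 37/54*x_3**3 → 2/27*x_1*x_2 - 2*x_1*x_3**3 - 2/27*x_1*x_3**2 + 8/9*x_1*x_3 + 10/9*x_2*x_3**2 - 8/27*x_2*x_3 + 37/54*x_3**3 - 20/9*x_3**2
  leading term x_1*x_2: subtract (1/27)·f_1 from 2/27*x_1*x_2 - 2*x_1*x_3**3 - 2/27*x_1*x_3**2 + 8/9*x_1*x_3 + 10/9*x_2*x_3**2 - 8/27*x_2*x_3 + 37/54*x_3**3 - 20/9*x_3**2 → -2*x_1*x_3**3 + 7/27*x_1*x_3**2 + 8/9*x_1*x_3 - 4/27*x_1 + 10/9*x_2*x_3**2 - 8/27*x_2*x_3 + 37/54*x_3**3 - 20/9*x_3**2 + 10/27*x_3
  leading term x_1*x_3**3: subtract (4/9)·g_3 from -2*x_1*x_3**3 + 7/27*x_1*x_3**2 + 8/9*x_1*x_3 - 4/27*x_1 + 10/9*x_2*x_3**2 - 8/27*x_2*x_3 + 37/54*x_3**3 - 20/9*x_3**2 + 10/27*x_3 → 10/9*x_2*x_3**2 - 8/27*x_2*x_3 + 37/54*x_3**3 - 2/9*x_3
  leading term x_2*x_3**2: subtract (-1)·g_4 from 10/9*x_2*x_3**2 - 8/27*x_2*x_3 + 37/54*x_3**3 - 2/9*x_3 → 0
  remainder 0.

Every S-polynomial of the final basis reduces to 0, so we have a Gröbner basis.
Inter-reduce: drop elements whose leading term is divisible by another's, tail-reduce, and make monic.

G = {x_1*x_2 - 9/2*x_1*x_3**2 + 2*x_1 - 5*x_3, x_1*x_3**3 - 7/54*x_1*x_3**2 - 4/9*x_1*x_3 + 2/27*x_1 + 10/9*x_3**2 - 8/27*x_3, x_2*x_3**2 - 4/15*x_2*x_3 + 37/60*x_3**3 - 1/5*x_3}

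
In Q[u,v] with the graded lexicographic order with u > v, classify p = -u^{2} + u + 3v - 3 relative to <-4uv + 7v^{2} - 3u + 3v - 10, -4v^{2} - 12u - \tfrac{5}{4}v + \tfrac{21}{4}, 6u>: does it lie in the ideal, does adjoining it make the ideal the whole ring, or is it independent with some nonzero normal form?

-u^{2} + u + 3v - 3 lies in I (it reduces to 0).

First compute the reduced Gröbner basis of I by Buchberger's algorithm.
f_1 = -4uv + 7v^{2} - 3u + 3v - 10, LT = uv.
f_2 = -4v^{2} - 12u - \tfrac{5}{4}v + \tfrac{21}{4}, LT = v^{2}.
f_3 = 6u, LT = u.

S(f_1,f_2): lcm = uv^{2}. S = -\tfrac{7}{4}v^{3} - 3u^{2} + \tfrac{7}{16}uv - \tfrac{3}{4}v^{2} + \tfrac{21}{16}u + \tfrac{5}{2}v.
  reduce S modulo (f_1, f_2, f_3):
  remainder \tfrac{91}{64}v - \tfrac{91}{64} ≠ 0; add h_4 = \tfrac{91}{64}v - \tfrac{91}{64} to the basis.

The other S-polynomials (S(f_1,f_3), S(f_2,f_3), S(f_1,h_4), S(f_2,h_4), S(f_3,h_4)) all reduce to 0 modulo the current basis, so we have a Gröbner basis.
Inter-reduce: drop elements whose leading term is divisible by another's, tail-reduce, and make monic.
Reduced Gröbner basis: {u, v - 1}.
Label its elements g_1 = u, g_2 = v - 1.

Reduce p = -u^{2} + u + 3v - 3 modulo G:
  leading term u^{2}: subtract (-u)·g_1 from -u^{2} + u + 3v - 3 → u + 3v - 3
  leading term u: subtract (1)·g_1 from u + 3v - 3 → 3v - 3
  leading term v: subtract (3)·g_2 from 3v - 3 → 0
  normal form = 0.
Since the normal form is 0, p ∈ I.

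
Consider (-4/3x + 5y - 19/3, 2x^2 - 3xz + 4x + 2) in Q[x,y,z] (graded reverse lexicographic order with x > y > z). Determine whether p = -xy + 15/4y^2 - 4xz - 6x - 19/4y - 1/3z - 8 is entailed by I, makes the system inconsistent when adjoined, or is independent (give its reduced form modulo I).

-xy + 15/4y^2 - 4xz - 6x - 19/4y - 1/3z - 8 is independent of I; its normal form modulo I is -15yz - 45/2y + 56/3z + 41/2.

First compute the reduced Gröbner basis of I by Buchberger's algorithm.
f_1 = -4/3x + 5y - 19/3, LT = x.
f_2 = 2x^2 - 3xz + 4x + 2, LT = x^2.

S(f_1,f_2): lcm = x^2. S = -15/4xy + 3/2xz + 11/4x - 1.
  leading term xy: subtract (45/16y)·f_1 from -15/4xy + 3/2xz + 11/4x - 1 → -225/16y^2 + 3/2xz + 11/4x + 285/16y - 1
  leading term y^2: no divisor's leading term divides it; move -225/16y^2 to the remainder.
  leading term xz: subtract (-9/8z)·f_1 from 3/2xz + 11/4x + 285/16y - 1 → 45/8yz + 11/4x + 285/16y - 57/8z - 1
  leading term yz: no divisor's leading term divides it; move 45/8yz to the remainder.
  leading term x: subtract (-33/16)·f_1 from 11/4x + 285/16y - 57/8z - 1 → 225/8y - 57/8z - 225/16
  leading term y: no divisor's leading term divides it; move 225/8y to the remainder.
  leading term z: no divisor's leading term divides it; move -57/8z to the remainder.
  leading term 1: no divisor's leading term divides it; move -225/16 to the remainder.
  remainder -225/16y^2 + 45/8yz + 225/8y - 57/8z - 225/16 ≠ 0; add h_3 = -225/16y^2 + 45/8yz + 225/8y - 57/8z - 225/16 to the basis.

The other S-polynomials (S(f_1,h_3), S(f_2,h_3)) all reduce to 0 modulo the current basis, so we have a Gröbner basis.
Inter-reduce: drop elements whose leading term is divisible by another's, tail-reduce, and make monic.
Reduced Gröbner basis: {y^2 - 2/5yz - 2y + 38/75z + 1, x - 15/4y + 19/4}.
Label its elements g_1 = y^2 - 2/5yz - 2y + 38/75z + 1, g_2 = x - 15/4y + 19/4.

Reduce p = -xy + 15/4y^2 - 4xz - 6x - 19/4y - 1/3z - 8 modulo G:
  leading term xy: subtract (-y)·g_2 from -xy + 15/4y^2 - 4xz - 6x - 19/4y - 1/3z - 8 → -4xz - 6x - 1/3z - 8
  leading term xz: subtract (-4z)·g_2 from -4xz - 6x - 1/3z - 8 → -15yz - 6x + 56/3z - 8
  leading term yz: no divisor's leading term divides it; move -15yz to the remainder.
  leading term x: subtract (-6)·g_2 from -6x + 56/3z - 8 → -45/2y + 56/3z + 41/2
  leading term y: no divisor's leading term divides it; move -45/2y to the remainder.
  leading term z: no divisor's leading term divides it; move 56/3z to the remainder.
  leading term 1: no divisor's leading term divides it; move 41/2 to the remainder.
  normal form = -15yz - 45/2y + 56/3z + 41/2.
The normal form is nonzero, so p ∉ I. Since p minus its normal form lies in I, I + (p) = I + (r) where r = -15yz - 45/2y + 56/3z + 41/2; decide whether this ideal is the whole ring.
Run Buchberger on G together with r (pairs among the g_i already reduce to 0 since G is a Gröbner basis):
g_1 = y^2 - 2/5yz - 2y + 38/75z + 1, LT = y^2.
g_2 = x - 15/4y + 19/4, LT = x.
r = -15yz - 45/2y + 56/3z + 41/2, LT = yz.

S(g_1,r): lcm = y^2z. S = -2/5yz^2 - 3/2y^2 - 34/45yz + 38/75z^2 + 41/30y + z.
  leading term yz^2: subtract (2/75z)·r from -2/5yz^2 - 3/2y^2 - 34/45yz + 38/75z^2 + 41/30y + z → -3/2y^2 - 7/45yz + 2/225z^2 + 41/30y + 34/75z
  leading term y^2: subtract (-3/2)·g_1 from -3/2y^2 - 7/45yz + 2/225z^2 + 41/30y + 34/75z → -34/45yz + 2/225z^2 - 49/30y + 91/75z + 3/2
  leading term yz: subtract (34/675)·r from -34/45yz + 2/225z^2 - 49/30y + 91/75z + 3/2 → 2/225z^2 - 1/2y + 553/2025z + 631/1350
  leading term z^2: no divisor's leading term divides it; move 2/225z^2 to the remainder.
  leading term y: no divisor's leading term divides it; move -1/2y to the remainder.
  leading term z: no divisor's leading term divides it; move 553/2025z to the remainder.
  leading term 1: no divisor's leading term divides it; move 631/1350 to the remainder.
  remainder 2/225z^2 - 1/2y + 553/2025z + 631/1350 ≠ 0; add m_4 = 2/225z^2 - 1/2y + 553/2025z + 631/1350 to the basis.

The other S-polynomials (S(g_1,g_2), S(g_2,r), S(g_1,m_4), S(g_2,m_4), S(r,m_4)) all reduce to 0 modulo the current basis, so we have a Gröbner basis.
Inter-reduce: drop elements whose leading term is divisible by another's, tail-reduce, and make monic.
Reduced Gröbner basis: {y^2 - 7/5y + 2/225z + 34/75, yz + 3/2y - 56/45z - 41/30, z^2 - 225/4y + 553/18z + 631/12, x - 15/4y + 19/4}.
The reduced Gröbner basis of I + (p) is {y^2 - 7/5y + 2/225z + 34/75, yz + 3/2y - 56/45z - 41/30, z^2 - 225/4y + 553/18z + 631/12, x - 15/4y + 19/4} ≠ {1}, a proper ideal, so the enlarged system stays consistent: p is independent of I, with normal form -15yz - 45/2y + 56/3z + 41/2.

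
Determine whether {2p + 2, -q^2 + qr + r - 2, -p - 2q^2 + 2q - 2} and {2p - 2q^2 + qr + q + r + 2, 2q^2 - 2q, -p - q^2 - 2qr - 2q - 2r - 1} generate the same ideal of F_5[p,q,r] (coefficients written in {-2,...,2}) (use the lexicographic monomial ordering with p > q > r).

For a fixed monomial order, each ideal has a unique reduced Gröbner basis; comparing bases decides equality.
Buchberger on the first generating set:
f_1 = 2p + 2, LT = p.
f_2 = -q^2 + qr + r - 2, LT = q^2.
f_3 = -p - 2q^2 + 2q - 2, LT = p.

S(f_1,f_3): lcm = p. S = -2q^2 + 2q - 1.
  reduce S modulo (f_1, f_2, f_3):
  remainder -2qr + 2q - 2r - 2 ≠ 0; add g_4 = -2qr + 2q - 2r - 2 to the basis.

S(f_2,g_4): lcm = q^2r. S = q^2 - qr^2 - qr - q - r^2 + 2r.
  reduce S modulo (f_1, f_2, f_3, g_4):
  remainder -2q - 1 ≠ 0; add g_5 = -2q - 1 to the basis.

S(g_4,g_5): lcm = qr. S = -q - 2r + 1.
  reduce S modulo (f_1, f_2, f_3, g_4, g_5):
  remainder -2r - 1 ≠ 0; add g_6 = -2r - 1 to the basis.

The other S-polynomials (S(f_1,f_2), S(f_2,f_3), S(f_1,g_4), S(f_3,g_4), S(f_1,g_5), S(f_2,g_5), S(f_3,g_5), S(f_1,g_6), S(f_2,g_6), S(f_3,g_6), S(g_4,g_6), S(g_5,g_6)) all reduce to 0 modulo the current basis, so we have a Gröbner basis.
Inter-reduce: drop elements whose leading term is divisible by another's, tail-reduce, and make monic.
Reduced Gröbner basis: {p + 1, q - 2, r - 2}.

Buchberger on the second generating set:
h_1 = 2p - 2q^2 + qr + q + r + 2, LT = p.
h_2 = 2q^2 - 2q, LT = q^2.
h_3 = -p - q^2 - 2qr - 2q - 2r - 1, LT = p.

S(h_1,h_3): lcm = p. S = -2q^2 + qr + q + r.
  reduce S modulo (h_1, h_2, h_3):
  remainder qr - q + r ≠ 0; add k_4 = qr - q + r to the basis.

S(h_2,k_4): lcm = q^2r. S = q^2 - 2qr.
  reduce S modulo (h_1, h_2, h_3, k_4):
  remainder -q + 2r ≠ 0; add k_5 = -q + 2r to the basis.

S(k_4,k_5): lcm = qr. S = -q + 2r^2 + r.
  reduce S modulo (h_1, h_2, h_3, k_4, k_5):
  remainder 2r^2 - r ≠ 0; add k_6 = 2r^2 - r to the basis.

The other S-polynomials (S(h_1,h_2), S(h_2,h_3), S(h_1,k_4), S(h_3,k_4), S(h_1,k_5), S(h_2,k_5), S(h_3,k_5), S(h_1,k_6), S(h_2,k_6), S(h_3,k_6), S(k_4,k_6), S(k_5,k_6)) all reduce to 0 modulo the current basis, so we have a Gröbner basis.
Inter-reduce: drop elements whose leading term is divisible by another's, tail-reduce, and make monic.
Reduced Gröbner basis: {p + 1, q - 2r, r^2 + 2r}.

These differ, so the ideals are not equal.

No, the ideals differ.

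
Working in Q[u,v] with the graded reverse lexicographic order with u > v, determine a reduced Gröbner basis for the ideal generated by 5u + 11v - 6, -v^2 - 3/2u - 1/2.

f_1 = 5u + 11v - 6, LT = u.
f_2 = -v^2 - 3/2u - 1/2, LT = v^2.

S(f_1,f_2): leading monomials are coprime, so the S-polynomial reduces to 0 (Buchberger's first criterion).
Every S-polynomial of the final basis reduces to 0, so we have a Gröbner basis.

G = {v^2 - 33/10v + 23/10, u + 11/5v - 6/5}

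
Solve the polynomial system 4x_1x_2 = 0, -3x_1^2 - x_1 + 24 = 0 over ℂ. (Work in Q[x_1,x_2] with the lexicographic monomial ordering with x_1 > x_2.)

Compute a lex Gröbner basis by Buchberger's algorithm.
f_1 = 4x_1x_2, LT = x_1x_2.
f_2 = -3x_1^2 - x_1 + 24, LT = x_1^2.

S(f_1,f_2): lcm = x_1^2x_2. S = -1/3x_1x_2 + 8x_2.
  leading term x_1x_2: subtract (-1/12)·f_1 from -1/3x_1x_2 + 8x_2 → 8x_2
  leading term x_2: no divisor's leading term divides it; move 8x_2 to the remainder.
  remainder 8x_2 ≠ 0; add h_3 = 8x_2 to the basis.

S(f_1,h_3): lcm = x_1x_2. S = 0.
  remainder 0.

S(f_2,h_3): leading monomials are coprime, so the S-polynomial reduces to 0 (Buchberger's first criterion).
Every S-polynomial of the final basis reduces to 0, so we have a Gröbner basis.
Inter-reduce: drop elements whose leading term is divisible by another's, tail-reduce, and make monic.
Reduced Gröbner basis: {x_1^2 + 1/3x_1 - 8, x_2}.

The lex basis is triangular: the last element involves only x_2. Solving x_2 = 0 gives x_2 ∈ {0}; substituting each value into the earlier elements determines the remaining variables.
  x_2 = 0: the earlier basis element becomes x_1^2 + 1/3x_1 - 8 = 0, giving x_1 = -3, 8/3 — points (-3, 0), (8/3, 0).
Check: every point annihilates each of the original generators.

{(-3, 0), (8/3, 0)}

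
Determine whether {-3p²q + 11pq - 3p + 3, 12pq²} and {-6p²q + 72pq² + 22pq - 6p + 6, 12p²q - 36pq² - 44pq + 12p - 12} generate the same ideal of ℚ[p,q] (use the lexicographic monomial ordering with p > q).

Since reduced Gröbner bases are canonical representatives of ideals under a given ordering, it suffices to compute and compare them.
Buchberger on the first generating set:
f_1 = -3p²q + 11pq - 3p + 3, LT = p²q.
f_2 = 12pq², LT = pq².

S(f_1,f_2): lcm = p²q². S = -11/3pq² + pq - q.
  leading term pq²: subtract (-11/36)·f_2 from -11/3pq² + pq - q → pq - q
  leading term pq: no divisor's leading term divides it; move pq to the remainder.
  leading term q: no divisor's leading term divides it; move -q to the remainder.
  remainder pq - q ≠ 0; add g_3 = pq - q to the basis.

S(f_1,g_3): lcm = p²q. S = -8/3pq + p - 1.
  leading term pq: subtract (-8/3)·g_3 from -8/3pq + p - 1 → p - 8/3q - 1
  leading term p: no divisor's leading term divides it; move p to the remainder.
  leading term q: no divisor's leading term divides it; move -8/3q to the remainder.
  leading term 1: no divisor's leading term divides it; move -1 to the remainder.
  remainder p - 8/3q - 1 ≠ 0; add g_4 = p - 8/3q - 1 to the basis.

S(f_2,g_3): lcm = pq². S = q².
  leading term q²: no divisor's leading term divides it; move q² to the remainder.
  remainder q² ≠ 0; add g_5 = q² to the basis.

S(f_1,g_4): lcm = p²q. S = 8/3pq² - 8/3pq + p - 1.
  leading term pq²: subtract (2/9)·f_2 from 8/3pq² - 8/3pq + p - 1 → -8/3pq + p - 1
  leading term pq: subtract (-8/3)·g_3 from -8/3pq + p - 1 → p - 8/3q - 1
  leading term p: subtract (1)·g_4 from p - 8/3q - 1 → 0
  remainder 0.

S(f_2,g_4): lcm = pq². S = 8/3q³ + q².
  leading term q³: subtract (8/3q)·g_5 from 8/3q³ + q² → q²
  leading term q²: subtract (1)·g_5 from q² → 0
  remainder 0.

S(g_3,g_4): lcm = pq. S = 8/3q².
  leading term q²: subtract (8/3)·g_5 from 8/3q² → 0
  remainder 0.

S(f_1,g_5): lcm = p²q². S = -11/3pq² + pq - q.
  leading term pq²: subtract (-11/36)·f_2 from -11/3pq² + pq - q → pq - q
  leading term pq: subtract (1)·g_3 from pq - q → 0
  remainder 0.

S(f_2,g_5): lcm = pq². S = 0.
  remainder 0.

S(g_3,g_5): lcm = pq². S = -q².
  leading term q²: subtract (-1)·g_5 from -q² → 0
  remainder 0.

S(g_4,g_5): leading monomials are coprime, so the S-polynomial reduces to 0 (Buchberger's first criterion).
Every S-polynomial of the final basis reduces to 0, so we have a Gröbner basis.
Inter-reduce: drop elements whose leading term is divisible by another's, tail-reduce, and make monic.
Reduced Gröbner basis: {p - 8/3q - 1, q²}.

Buchberger on the second generating set:
h_1 = -6p²q + 72pq² + 22pq - 6p + 6, LT = p²q.
h_2 = 12p²q - 36pq² - 44pq + 12p - 12, LT = p²q.

S(h_1,h_2): lcm = p²q. S = -9pq².
  leading term pq²: no divisor's leading term divides it; move -9pq² to the remainder.
  remainder -9pq² ≠ 0; add k_3 = -9pq² to the basis.

S(h_1,k_3): lcm = p²q². S = -12pq³ - 11/3pq² + pq - q.
  leading term pq³: subtract (4/3q)·k_3 from -12pq³ - 11/3pq² + pq - q → -11/3pq² + pq - q
  leading term pq²: subtract (11/27)·k_3 from -11/3pq² + pq - q → pq - q
  leading term pq: no divisor's leading term divides it; move pq to the remainder.
  leading term q: no divisor's leading term divides it; move -q to the remainder.
  remainder pq - q ≠ 0; add k_4 = pq - q to the basis.

S(h_2,k_3): lcm = p²q². S = -3pq³ - 11/3pq² + pq - q.
  leading term pq³: subtract (⅓q)·k_3 from -3pq³ - 11/3pq² + pq - q → -11/3pq² + pq - q
  leading term pq²: subtract (11/27)·k_3 from -11/3pq² + pq - q → pq - q
  leading term pq: subtract (1)·k_4 from pq - q → 0
  remainder 0.

S(h_1,k_4): lcm = p²q. S = -12pq² - 8/3pq + p - 1.
  leading term pq²: subtract (4/3)·k_3 from -12pq² - 8/3pq + p - 1 → -8/3pq + p - 1
  leading term pq: subtract (-8/3)·k_4 from -8/3pq + p - 1 → p - 8/3q - 1
  leading term p: no divisor's leading term divides it; move p to the remainder.
  leading term q: no divisor's leading term divides it; move -8/3q to the remainder.
  leading term 1: no divisor's leading term divides it; move -1 to the remainder.
  remainder p - 8/3q - 1 ≠ 0; add k_5 = p - 8/3q - 1 to the basis.

S(h_2,k_4): lcm = p²q. S = -3pq² - 8/3pq + p - 1.
  leading term pq²: subtract (⅓)·k_3 from -3pq² - 8/3pq + p - 1 → -8/3pq + p - 1
  leading term pq: subtract (-8/3)·k_4 from -8/3pq + p - 1 → p - 8/3q - 1
  leading term p: subtract (1)·k_5 from p - 8/3q - 1 → 0
  remainder 0.

S(k_3,k_4): lcm = pq². S = q².
  leading term q²: no divisor's leading term divides it; move q² to the remainder.
  remainder q² ≠ 0; add k_6 = q² to the basis.

S(h_1,k_5): lcm = p²q. S = -28/3pq² - 8/3pq + p - 1.
  leading term pq²: subtract (28/27)·k_3 from -28/3pq² - 8/3pq + p - 1 → -8/3pq + p - 1
  leading term pq: subtract (-8/3)·k_4 from -8/3pq + p - 1 → p - 8/3q - 1
  leading term p: subtract (1)·k_5 from p - 8/3q - 1 → 0
  remainder 0.

S(h_2,k_5): lcm = p²q. S = -⅓pq² - 8/3pq + p - 1.
  leading term pq²: subtract (1/27)·k_3 from -⅓pq² - 8/3pq + p - 1 → -8/3pq + p - 1
  leading term pq: subtract (-8/3)·k_4 from -8/3pq + p - 1 → p - 8/3q - 1
  leading term p: subtract (1)·k_5 from p - 8/3q - 1 → 0
  remainder 0.

S(k_3,k_5): lcm = pq². S = 8/3q³ + q².
  leading term q³: subtract (8/3q)·k_6 from 8/3q³ + q² → q²
  leading term q²: subtract (1)·k_6 from q² → 0
  remainder 0.

S(k_4,k_5): lcm = pq. S = 8/3q².
  leading term q²: subtract (8/3)·k_6 from 8/3q² → 0
  remainder 0.

S(h_1,k_6): lcm = p²q². S = -12pq³ - 11/3pq² + pq - q.
  leading term pq³: subtract (4/3q)·k_3 from -12pq³ - 11/3pq² + pq - q → -11/3pq² + pq - q
  leading term pq²: subtract (11/27)·k_3 from -11/3pq² + pq - q → pq - q
  leading term pq: subtract (1)·k_4 from pq - q → 0
  remainder 0.

S(h_2,k_6): lcm = p²q². S = -3pq³ - 11/3pq² + pq - q.
  leading term pq³: subtract (⅓q)·k_3 from -3pq³ - 11/3pq² + pq - q → -11/3pq² + pq - q
  leading term pq²: subtract (11/27)·k_3 from -11/3pq² + pq - q → pq - q
  leading term pq: subtract (1)·k_4 from pq - q → 0
  remainder 0.

S(k_3,k_6): lcm = pq². S = 0.
  remainder 0.

S(k_4,k_6): lcm = pq². S = -q².
  leading term q²: subtract (-1)·k_6 from -q² → 0
  remainder 0.

S(k_5,k_6): leading monomials are coprime, so the S-polynomial reduces to 0 (Buchberger's first criterion).
Every S-polynomial of the final basis reduces to 0, so we have a Gröbner basis.
Inter-reduce: drop elements whose leading term is divisible by another's, tail-reduce, and make monic.
Reduced Gröbner basis: {p - 8/3q - 1, q²}.

The two bases agree; hence the ideals are identical.

Yes, the ideals are equal.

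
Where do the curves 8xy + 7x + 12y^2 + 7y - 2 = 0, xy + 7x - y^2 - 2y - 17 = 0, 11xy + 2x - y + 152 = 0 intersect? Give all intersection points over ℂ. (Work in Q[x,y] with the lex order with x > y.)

{(5, -3)}

Compute a lex Gröbner basis by Buchberger's algorithm.
f_1 = 8xy + 7x + 12y^2 + 7y - 2, LT = xy.
f_2 = xy + 7x - y^2 - 2y - 17, LT = xy.
f_3 = 11xy + 2x - y + 152, LT = xy.

S(f_1,f_2): lcm = xy. S = -49/8x + 5/2y^2 + 23/8y + 67/4.
  leading term x: no divisor's leading term divides it; move -49/8x to the remainder.
  leading term y^2: no divisor's leading term divides it; move 5/2y^2 to the remainder.
  leading term y: no divisor's leading term divides it; move 23/8y to the remainder.
  leading term 1: no divisor's leading term divides it; move 67/4 to the remainder.
  remainder -49/8x + 5/2y^2 + 23/8y + 67/4 ≠ 0; add h_4 = -49/8x + 5/2y^2 + 23/8y + 67/4 to the basis.

S(f_1,f_3): lcm = xy. S = 61/88x + 3/2y^2 + 85/88y - 619/44.
  leading term x: subtract (-61/539)·h_4 from 61/88x + 3/2y^2 + 85/88y - 619/44 → 961/539y^2 + 696/539y - 6561/539
  leading term y^2: no divisor's leading term divides it; move 961/539y^2 to the remainder.
  leading term y: no divisor's leading term divides it; move 696/539y to the remainder.
  leading term 1: no divisor's leading term divides it; move -6561/539 to the remainder.
  remainder 961/539y^2 + 696/539y - 6561/539 ≠ 0; add h_5 = 961/539y^2 + 696/539y - 6561/539 to the basis.

S(f_1,h_4): lcm = xy. S = 7/8x + 20/49y^3 + 193/98y^2 + 1415/392y - 1/4.
  leading term x: subtract (-1/7)·h_4 from 7/8x + 20/49y^3 + 193/98y^2 + 1415/392y - 1/4 → 20/49y^3 + 114/49y^2 + 197/49y + 15/7
  leading term y^3: subtract (220/961y)·h_5 from 20/49y^3 + 114/49y^2 + 197/49y + 15/7 → 13662/6727y^2 + 45791/6727y + 15/7
  leading term y^2: subtract (1051974/923521)·h_5 from 13662/6727y^2 + 45791/6727y + 15/7 → 4928057/923521y + 14784171/923521
  leading term y: no divisor's leading term divides it; move 4928057/923521y to the remainder.
  leading term 1: no divisor's leading term divides it; move 14784171/923521 to the remainder.
  remainder 4928057/923521y + 14784171/923521 ≠ 0; add h_6 = 4928057/923521y + 14784171/923521 to the basis.

The other S-polynomials (S(f_2,f_3), S(f_2,h_4), S(f_3,h_4), S(f_1,h_5), S(f_2,h_5), S(f_3,h_5), S(h_4,h_5), S(f_1,h_6), S(f_2,h_6), S(f_3,h_6), S(h_4,h_6), S(h_5,h_6)) all reduce to 0 modulo the current basis, so we have a Gröbner basis.
Inter-reduce: drop elements whose leading term is divisible by another's, tail-reduce, and make monic.
Reduced Gröbner basis: {x - 5, y + 3}.

The lex basis is triangular: the last element involves only y. Solving y + 3 = 0 gives y ∈ {-3}; substituting each value into the earlier elements determines the remaining variables.
  y = -3: the earlier basis element becomes x - 5 = 0, giving x = 5 — point (5, -3).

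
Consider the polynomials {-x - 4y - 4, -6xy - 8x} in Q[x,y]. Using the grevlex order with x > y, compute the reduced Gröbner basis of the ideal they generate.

The reduced Gröbner basis is the canonical form of the ideal for this ordering.

f_1 = -x - 4y - 4, LT = x.
f_2 = -6xy - 8x, LT = xy.

S(f_1,f_2): lcm = xy. S = 4y^2 - 4/3x + 4y.
  leading term y^2: no divisor's leading term divides it; move 4y^2 to the remainder.
  leading term x: subtract (4/3)·f_1 from -4/3x + 4y → 28/3y + 16/3
  leading term y: no divisor's leading term divides it; move 28/3y to the remainder.
  leading term 1: no divisor's leading term divides it; move 16/3 to the remainder.
  remainder 4y^2 + 28/3y + 16/3 ≠ 0; add g_3 = 4y^2 + 28/3y + 16/3 to the basis.

The other S-polynomials (S(f_1,g_3), S(f_2,g_3)) all reduce to 0 modulo the current basis, so we have a Gröbner basis.
Inter-reduce: drop elements whose leading term is divisible by another's, tail-reduce, and make monic.

G = {y^2 + 7/3y + 4/3, x + 4y + 4}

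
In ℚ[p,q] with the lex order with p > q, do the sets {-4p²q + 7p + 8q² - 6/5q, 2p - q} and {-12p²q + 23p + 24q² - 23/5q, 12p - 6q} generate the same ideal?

Two ideals are equal iff their reduced Gröbner bases coincide (the reduced basis is unique for a fixed ordering).
Buchberger on the first generating set:
f_1 = -4p²q + 7p + 8q² - 6/5q, LT = p²q.
f_2 = 2p - q, LT = p.

S(f_1,f_2): lcm = p²q. S = ½pq² - 7/4p - 2q² + 3/10q.
  reduce S modulo (f_1, f_2):
  remainder ¼q³ - 2q² - 23/40q ≠ 0; add g_3 = ¼q³ - 2q² - 23/40q to the basis.

The other S-polynomials (S(f_1,g_3), S(f_2,g_3)) all reduce to 0 modulo the current basis, so we have a Gröbner basis.
Inter-reduce: drop elements whose leading term is divisible by another's, tail-reduce, and make monic.
Reduced Gröbner basis: {p - ½q, q³ - 8q² - 23/10q}.

Buchberger on the second generating set:
h_1 = -12p²q + 23p + 24q² - 23/5q, LT = p²q.
h_2 = 12p - 6q, LT = p.

S(h_1,h_2): lcm = p²q. S = ½pq² - 23/12p - 2q² + 23/60q.
  reduce S modulo (h_1, h_2):
  remainder ¼q³ - 2q² - 23/40q ≠ 0; add k_3 = ¼q³ - 2q² - 23/40q to the basis.

The other S-polynomials (S(h_1,k_3), S(h_2,k_3)) all reduce to 0 modulo the current basis, so we have a Gröbner basis.
Inter-reduce: drop elements whose leading term is divisible by another's, tail-reduce, and make monic.
Reduced Gröbner basis: {p - ½q, q³ - 8q² - 23/10q}.

These coincide, so the ideals are equal.

Yes, the ideals are equal.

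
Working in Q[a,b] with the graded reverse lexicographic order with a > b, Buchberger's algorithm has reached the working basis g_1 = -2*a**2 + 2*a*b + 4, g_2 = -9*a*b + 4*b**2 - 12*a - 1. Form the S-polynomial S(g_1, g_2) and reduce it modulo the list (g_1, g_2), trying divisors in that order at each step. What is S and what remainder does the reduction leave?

lcm(LM(g_1), LM(g_2)) = a**2*b.
S = (lcm/LT(g_1))·g_1 − (lcm/LT(g_2))·g_2 = -5/9*a*b**2 - 4/3*a**2 - 1/9*a - 2*b.
Reduce S modulo (g_1, g_2) in that order:
  leading term a*b**2: subtract (5/81*b)·g_2 from -5/9*a*b**2 - 4/3*a**2 - 1/9*a - 2*b → -20/81*b**3 - 4/3*a**2 + 20/27*a*b - 1/9*a - 157/81*b
  leading term b**3: no divisor's leading term divides it; move -20/81*b**3 to the remainder.
  leading term a**2: subtract (2/3)·g_1 from -4/3*a**2 + 20/27*a*b - 1/9*a - 157/81*b → -16/27*a*b - 1/9*a - 157/81*b - 8/3
  leading term a*b: subtract (16/243)·g_2 from -16/27*a*b - 1/9*a - 157/81*b - 8/3 → -64/243*b**2 + 55/81*a - 157/81*b - 632/243
  leading term b**2: no divisor's leading term divides it; move -64/243*b**2 to the remainder.
  leading term a: no divisor's leading term divides it; move 55/81*a to the remainder.
  leading term b: no divisor's leading term divides it; move -157/81*b to the remainder.
  leading term 1: no divisor's leading term divides it; move -632/243 to the remainder.
The remainder -20/81*b**3 - 64/243*b**2 + 55/81*a - 157/81*b - 632/243 is nonzero, so it would be added as the next basis element.

S(g_1, g_2) = -5/9*a*b**2 - 4/3*a**2 - 1/9*a - 2*b; remainder on division = -20/81*b**3 - 64/243*b**2 + 55/81*a - 157/81*b - 632/243.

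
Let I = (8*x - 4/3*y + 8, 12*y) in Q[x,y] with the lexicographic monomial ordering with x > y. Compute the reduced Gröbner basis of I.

f_1 = 8*x - 4/3*y + 8, LT = x.
f_2 = 12*y, LT = y.

The S-polynomials (S(f_1,f_2)) all reduce to 0 modulo the current basis, so we have a Gröbner basis.

G = {x + 1, y}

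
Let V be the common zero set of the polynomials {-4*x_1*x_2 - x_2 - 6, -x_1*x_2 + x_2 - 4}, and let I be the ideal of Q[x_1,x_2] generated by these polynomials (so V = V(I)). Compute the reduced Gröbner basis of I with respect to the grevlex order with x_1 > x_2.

f_1 = -4*x_1*x_2 - x_2 - 6, LT = x_1*x_2.
f_2 = -x_1*x_2 + x_2 - 4, LT = x_1*x_2.

S(f_1,f_2): lcm = x_1*x_2. S = 5/4*x_2 - 5/2.
  leading term x_2: no divisor's leading term divides it; move 5/4*x_2 to the remainder.
  leading term 1: no divisor's leading term divides it; move -5/2 to the remainder.
  remainder 5/4*x_2 - 5/2 ≠ 0; add g_3 = 5/4*x_2 - 5/2 to the basis.

S(f_1,g_3): lcm = x_1*x_2. S = 2*x_1 + 1/4*x_2 + 3/2.
  leading term x_1: no divisor's leading term divides it; move 2*x_1 to the remainder.
  leading term x_2: subtract (1/5)·g_3 from 1/4*x_2 + 3/2 → 2
  leading term 1: no divisor's leading term divides it; move 2 to the remainder.
  remainder 2*x_1 + 2 ≠ 0; add g_4 = 2*x_1 + 2 to the basis.

S(f_2,g_3): lcm = x_1*x_2. S = 2*x_1 - x_2 + 4.
  leading term x_1: subtract (1)·g_4 from 2*x_1 - x_2 + 4 → -x_2 + 2
  leading term x_2: subtract (-4/5)·g_3 from -x_2 + 2 → 0
  remainder 0.

S(f_1,g_4): lcm = x_1*x_2. S = -3/4*x_2 + 3/2.
  leading term x_2: subtract (-3/5)·g_3 from -3/4*x_2 + 3/2 → 0
  remainder 0.

S(f_2,g_4): lcm = x_1*x_2. S = -2*x_2 + 4.
  leading term x_2: subtract (-8/5)·g_3 from -2*x_2 + 4 → 0
  remainder 0.

S(g_3,g_4): leading monomials are coprime, so the S-polynomial reduces to 0 (Buchberger's first criterion).
Every S-polynomial of the final basis reduces to 0, so we have a Gröbner basis.
Inter-reduce: drop elements whose leading term is divisible by another's, tail-reduce, and make monic.

G = {x_1 + 1, x_2 - 2}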